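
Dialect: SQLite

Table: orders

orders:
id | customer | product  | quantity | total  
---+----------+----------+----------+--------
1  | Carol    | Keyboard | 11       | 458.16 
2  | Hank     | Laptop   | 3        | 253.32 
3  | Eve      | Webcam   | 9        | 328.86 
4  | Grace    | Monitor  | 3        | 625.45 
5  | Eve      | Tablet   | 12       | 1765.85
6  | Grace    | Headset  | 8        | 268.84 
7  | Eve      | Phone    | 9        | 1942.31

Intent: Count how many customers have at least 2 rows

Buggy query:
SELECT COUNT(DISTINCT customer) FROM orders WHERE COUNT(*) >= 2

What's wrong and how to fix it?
Bug: COUNT(*) cannot appear in WHERE; the per-group count doesn't exist yet

Fix: Group first with HAVING COUNT(*) >= 2, then COUNT the resulting groups

Corrected query:
SELECT COUNT(*) FROM (SELECT customer FROM orders GROUP BY customer HAVING COUNT(*) >= 2)

Result:
COUNT(*)
--------
2       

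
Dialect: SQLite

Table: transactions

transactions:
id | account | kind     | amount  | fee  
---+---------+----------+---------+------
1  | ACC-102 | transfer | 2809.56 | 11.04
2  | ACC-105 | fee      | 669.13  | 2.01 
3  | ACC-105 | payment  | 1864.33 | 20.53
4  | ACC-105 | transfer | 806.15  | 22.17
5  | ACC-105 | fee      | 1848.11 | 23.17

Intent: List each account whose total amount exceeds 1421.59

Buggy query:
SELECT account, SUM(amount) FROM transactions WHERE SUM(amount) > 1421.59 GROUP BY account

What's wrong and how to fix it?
Bug: SUM(amount) is an aggregate, but WHERE filters rows before aggregation

Fix: Move the aggregate condition to a HAVING clause

Corrected query:
SELECT account, SUM(amount) FROM transactions GROUP BY account HAVING SUM(amount) > 1421.59

Result:
account | SUM(amount)
--------+------------
ACC-102 | 2809.56    
ACC-105 | 5187.72    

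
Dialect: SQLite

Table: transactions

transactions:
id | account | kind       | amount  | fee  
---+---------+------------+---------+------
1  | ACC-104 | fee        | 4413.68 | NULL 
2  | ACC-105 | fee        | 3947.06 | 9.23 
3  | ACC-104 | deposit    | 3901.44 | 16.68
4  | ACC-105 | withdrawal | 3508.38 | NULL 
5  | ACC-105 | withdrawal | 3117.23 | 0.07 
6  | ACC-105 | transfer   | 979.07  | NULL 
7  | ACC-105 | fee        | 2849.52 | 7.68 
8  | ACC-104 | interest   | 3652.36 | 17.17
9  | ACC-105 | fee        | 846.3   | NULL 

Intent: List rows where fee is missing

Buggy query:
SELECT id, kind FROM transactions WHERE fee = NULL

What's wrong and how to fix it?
Bug: '= NULL' is always unknown in SQL three-valued logic, so no rows match

Fix: Use IS NULL to test for NULL

Corrected query:
SELECT id, kind FROM transactions WHERE fee IS NULL

Result:
id | kind      
---+-----------
1  | fee       
4  | withdrawal
6  | transfer  
9  | fee       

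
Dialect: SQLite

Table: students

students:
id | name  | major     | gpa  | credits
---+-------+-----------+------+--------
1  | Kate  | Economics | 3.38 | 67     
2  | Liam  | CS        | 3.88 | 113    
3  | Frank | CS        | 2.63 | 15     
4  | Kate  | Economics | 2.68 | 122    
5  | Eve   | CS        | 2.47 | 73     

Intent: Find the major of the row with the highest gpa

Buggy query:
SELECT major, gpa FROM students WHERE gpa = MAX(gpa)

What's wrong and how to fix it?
Bug: MAX(gpa) is an aggregate and cannot be used directly in WHERE

Fix: Wrap MAX in a scalar subquery so WHERE compares against a single value

Corrected query:
SELECT major, gpa FROM students WHERE gpa = (SELECT MAX(gpa) FROM students)

Result:
major | gpa 
------+-----
CS    | 3.88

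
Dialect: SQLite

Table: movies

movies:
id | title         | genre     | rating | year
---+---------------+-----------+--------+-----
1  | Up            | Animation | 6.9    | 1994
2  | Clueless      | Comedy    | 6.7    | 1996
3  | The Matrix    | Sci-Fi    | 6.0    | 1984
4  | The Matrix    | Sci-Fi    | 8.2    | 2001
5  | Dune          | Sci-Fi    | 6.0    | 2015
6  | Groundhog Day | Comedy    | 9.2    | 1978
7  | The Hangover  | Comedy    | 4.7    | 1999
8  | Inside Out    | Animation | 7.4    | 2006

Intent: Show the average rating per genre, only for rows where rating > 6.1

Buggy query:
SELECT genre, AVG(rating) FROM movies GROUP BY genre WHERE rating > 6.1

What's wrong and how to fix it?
Bug: WHERE cannot follow GROUP BY

Fix: Place WHERE between FROM and GROUP BY

Corrected query:
SELECT genre, AVG(rating) FROM movies WHERE rating > 6.1 GROUP BY genre

Result:
genre     | AVG(rating)
----------+------------
Animation | 7.15       
Comedy    | 7.95       
Sci-Fi    | 8.2        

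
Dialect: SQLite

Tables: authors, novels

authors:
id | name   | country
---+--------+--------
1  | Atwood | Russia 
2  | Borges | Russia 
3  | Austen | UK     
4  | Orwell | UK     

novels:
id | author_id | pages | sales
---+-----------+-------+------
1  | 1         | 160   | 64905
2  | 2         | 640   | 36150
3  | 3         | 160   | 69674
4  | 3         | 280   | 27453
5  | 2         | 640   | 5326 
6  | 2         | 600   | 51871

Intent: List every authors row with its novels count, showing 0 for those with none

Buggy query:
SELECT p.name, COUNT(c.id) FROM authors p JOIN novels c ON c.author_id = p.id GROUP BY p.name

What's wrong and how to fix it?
Bug: An inner join excludes parents with zero children

Fix: Use LEFT JOIN so parents without children still appear (COUNT(c.id) gives 0)

Corrected query:
SELECT p.name, COUNT(c.id) FROM authors p LEFT JOIN novels c ON c.author_id = p.id GROUP BY p.name

Result:
name   | COUNT(c.id)
-------+------------
Atwood | 1          
Austen | 2          
Borges | 3          
Orwell | 0          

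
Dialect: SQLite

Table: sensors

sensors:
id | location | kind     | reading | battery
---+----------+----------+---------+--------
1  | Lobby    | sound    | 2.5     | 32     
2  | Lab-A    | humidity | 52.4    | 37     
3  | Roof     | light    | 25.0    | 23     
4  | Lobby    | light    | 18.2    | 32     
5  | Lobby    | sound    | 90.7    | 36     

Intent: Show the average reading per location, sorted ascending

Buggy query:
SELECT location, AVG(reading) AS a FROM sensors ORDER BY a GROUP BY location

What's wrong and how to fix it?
Bug: ORDER BY appears before GROUP BY; SQL clause order requires GROUP BY first

Fix: Reorder: SELECT … FROM … GROUP BY … ORDER BY …

Corrected query:
SELECT location, AVG(reading) AS a FROM sensors GROUP BY location ORDER BY a

Result:
location | a        
---------+----------
Roof     | 25       
Lobby    | 37.133333
Lab-A    | 52.4     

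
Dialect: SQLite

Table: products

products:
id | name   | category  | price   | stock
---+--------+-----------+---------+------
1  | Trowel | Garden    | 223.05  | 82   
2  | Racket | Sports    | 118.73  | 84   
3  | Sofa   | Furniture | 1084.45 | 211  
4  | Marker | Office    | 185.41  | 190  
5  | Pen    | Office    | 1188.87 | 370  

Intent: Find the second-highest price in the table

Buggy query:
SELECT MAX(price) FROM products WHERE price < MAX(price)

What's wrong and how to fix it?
Bug: The inner MAX is an aggregate inside WHERE, which is not allowed

Fix: Put the inner MAX in a scalar subquery

Corrected query:
SELECT MAX(price) FROM products WHERE price < (SELECT MAX(price) FROM products)

Result:
MAX(price)
----------
1084.45   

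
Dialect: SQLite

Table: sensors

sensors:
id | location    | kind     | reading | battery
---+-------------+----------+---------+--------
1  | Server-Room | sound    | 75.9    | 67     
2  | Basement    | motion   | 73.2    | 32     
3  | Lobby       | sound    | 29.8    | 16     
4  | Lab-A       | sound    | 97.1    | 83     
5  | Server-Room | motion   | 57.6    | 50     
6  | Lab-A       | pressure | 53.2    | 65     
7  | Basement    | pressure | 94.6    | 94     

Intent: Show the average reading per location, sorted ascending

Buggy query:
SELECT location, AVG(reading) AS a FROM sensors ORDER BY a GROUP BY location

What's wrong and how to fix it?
Bug: GROUP BY must precede ORDER BY

Fix: Reorder: SELECT … FROM … GROUP BY … ORDER BY …

Corrected query:
SELECT location, AVG(reading) AS a FROM sensors GROUP BY location ORDER BY a

Result:
location    | a    
------------+------
Lobby       | 29.8 
Server-Room | 66.75
Lab-A       | 75.15
Basement    | 83.9 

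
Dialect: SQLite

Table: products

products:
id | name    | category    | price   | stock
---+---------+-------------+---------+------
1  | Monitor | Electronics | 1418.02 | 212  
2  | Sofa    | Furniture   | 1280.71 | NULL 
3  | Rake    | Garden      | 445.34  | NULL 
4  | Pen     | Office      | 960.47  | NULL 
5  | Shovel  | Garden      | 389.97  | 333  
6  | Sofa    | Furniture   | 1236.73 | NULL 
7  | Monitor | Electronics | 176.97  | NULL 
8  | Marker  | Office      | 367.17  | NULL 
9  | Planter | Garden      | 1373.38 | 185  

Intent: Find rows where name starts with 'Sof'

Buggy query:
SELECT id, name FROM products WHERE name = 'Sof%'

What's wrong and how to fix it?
Bug: '=' compares the literal string including the % character; pattern matching needs LIKE

Fix: Use LIKE for wildcard pattern matching

Corrected query:
SELECT id, name FROM products WHERE name LIKE 'Sof%'

Result:
id | name
---+-----
2  | Sofa
6  | Sofa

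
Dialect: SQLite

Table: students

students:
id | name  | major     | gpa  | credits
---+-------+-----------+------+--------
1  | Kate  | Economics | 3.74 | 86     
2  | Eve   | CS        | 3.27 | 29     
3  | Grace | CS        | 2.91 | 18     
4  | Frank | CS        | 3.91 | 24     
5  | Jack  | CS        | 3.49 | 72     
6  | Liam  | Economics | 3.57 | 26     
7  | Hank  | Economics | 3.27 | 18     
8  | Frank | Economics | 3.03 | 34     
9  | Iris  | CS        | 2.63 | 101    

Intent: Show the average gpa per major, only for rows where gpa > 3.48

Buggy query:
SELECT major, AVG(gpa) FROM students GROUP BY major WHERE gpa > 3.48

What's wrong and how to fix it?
Bug: Row-level WHERE must come before GROUP BY in the clause order

Fix: Move the WHERE clause before GROUP BY

Corrected query:
SELECT major, AVG(gpa) FROM students WHERE gpa > 3.48 GROUP BY major

Result:
major     | AVG(gpa)
----------+---------
CS        | 3.7     
Economics | 3.655   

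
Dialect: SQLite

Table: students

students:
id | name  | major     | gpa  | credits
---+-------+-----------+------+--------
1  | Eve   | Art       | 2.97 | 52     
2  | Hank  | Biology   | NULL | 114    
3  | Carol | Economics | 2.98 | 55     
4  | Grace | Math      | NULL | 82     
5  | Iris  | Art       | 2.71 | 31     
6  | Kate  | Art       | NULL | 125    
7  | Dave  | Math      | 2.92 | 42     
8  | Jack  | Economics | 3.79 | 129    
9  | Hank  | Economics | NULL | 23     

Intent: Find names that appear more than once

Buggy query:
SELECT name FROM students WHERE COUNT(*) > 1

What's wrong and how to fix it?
Bug: WHERE can't reference COUNT(*); aggregates are computed after WHERE

Fix: Group first, then use HAVING for the count condition

Corrected query:
SELECT name FROM students GROUP BY name HAVING COUNT(*) > 1

Result:
name
----
Hank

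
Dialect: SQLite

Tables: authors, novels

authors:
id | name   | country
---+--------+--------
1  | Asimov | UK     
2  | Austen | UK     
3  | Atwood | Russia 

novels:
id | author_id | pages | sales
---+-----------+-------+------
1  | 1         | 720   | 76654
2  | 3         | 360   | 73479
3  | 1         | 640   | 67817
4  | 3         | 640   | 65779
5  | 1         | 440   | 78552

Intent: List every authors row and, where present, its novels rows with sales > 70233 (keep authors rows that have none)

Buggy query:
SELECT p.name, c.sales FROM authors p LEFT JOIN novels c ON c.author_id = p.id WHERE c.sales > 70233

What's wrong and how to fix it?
Bug: A WHERE condition on the right-hand table after LEFT JOIN drops unmatched parents

Fix: Put 'c.sales > 70233' in the JOIN's ON clause instead of WHERE

Corrected query:
SELECT p.name, c.sales FROM authors p LEFT JOIN novels c ON c.author_id = p.id AND c.sales > 70233

Result:
name   | sales
-------+------
Asimov | 76654
Asimov | 78552
Austen | NULL 
Atwood | 73479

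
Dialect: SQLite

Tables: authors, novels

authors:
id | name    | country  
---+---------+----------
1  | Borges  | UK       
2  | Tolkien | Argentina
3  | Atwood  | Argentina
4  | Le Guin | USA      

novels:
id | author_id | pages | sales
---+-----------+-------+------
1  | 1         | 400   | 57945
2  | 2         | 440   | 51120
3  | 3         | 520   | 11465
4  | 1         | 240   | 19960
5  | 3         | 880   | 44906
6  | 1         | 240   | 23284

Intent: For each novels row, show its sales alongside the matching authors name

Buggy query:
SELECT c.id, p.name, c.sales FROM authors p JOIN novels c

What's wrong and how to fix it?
Bug: Missing join condition: each novels row is matched to all authors rows instead of just its own

Fix: Specify the join condition linking the foreign key to the parent id

Corrected query:
SELECT c.id, p.name, c.sales FROM authors p JOIN novels c ON c.author_id = p.id

Result:
id | name    | sales
---+---------+------
1  | Borges  | 57945
2  | Tolkien | 51120
3  | Atwood  | 11465
4  | Borges  | 19960
5  | Atwood  | 44906
6  | Borges  | 23284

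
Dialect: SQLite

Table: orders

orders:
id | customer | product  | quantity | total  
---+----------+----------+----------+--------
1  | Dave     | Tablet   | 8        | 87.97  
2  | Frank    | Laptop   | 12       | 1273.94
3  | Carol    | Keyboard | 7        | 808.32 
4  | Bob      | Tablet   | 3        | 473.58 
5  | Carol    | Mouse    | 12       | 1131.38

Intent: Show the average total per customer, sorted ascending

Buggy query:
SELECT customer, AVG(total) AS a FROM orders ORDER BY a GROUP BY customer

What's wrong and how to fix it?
Bug: ORDER BY appears before GROUP BY; SQL clause order requires GROUP BY first

Fix: Reorder: SELECT … FROM … GROUP BY … ORDER BY …

Corrected query:
SELECT customer, AVG(total) AS a FROM orders GROUP BY customer ORDER BY a

Result:
customer | a      
---------+--------
Dave     | 87.97  
Bob      | 473.58 
Carol    | 969.85 
Frank    | 1273.94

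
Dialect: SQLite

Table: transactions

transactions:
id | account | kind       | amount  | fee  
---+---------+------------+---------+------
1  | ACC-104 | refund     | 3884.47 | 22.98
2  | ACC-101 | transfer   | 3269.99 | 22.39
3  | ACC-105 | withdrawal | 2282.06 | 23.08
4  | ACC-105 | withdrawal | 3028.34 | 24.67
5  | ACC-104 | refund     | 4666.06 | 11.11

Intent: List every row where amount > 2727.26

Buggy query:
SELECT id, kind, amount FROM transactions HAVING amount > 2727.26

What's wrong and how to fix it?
Bug: HAVING filters the output of aggregation, but this query has no GROUP BY and no aggregate functions, so SQLite rejects it (HAVING clause on a non-aggregate query); the condition here is per row

Fix: Use WHERE for row-level filtering

Corrected query:
SELECT id, kind, amount FROM transactions WHERE amount > 2727.26

Result:
id | kind       | amount 
---+------------+--------
1  | refund     | 3884.47
2  | transfer   | 3269.99
4  | withdrawal | 3028.34
5  | refund     | 4666.06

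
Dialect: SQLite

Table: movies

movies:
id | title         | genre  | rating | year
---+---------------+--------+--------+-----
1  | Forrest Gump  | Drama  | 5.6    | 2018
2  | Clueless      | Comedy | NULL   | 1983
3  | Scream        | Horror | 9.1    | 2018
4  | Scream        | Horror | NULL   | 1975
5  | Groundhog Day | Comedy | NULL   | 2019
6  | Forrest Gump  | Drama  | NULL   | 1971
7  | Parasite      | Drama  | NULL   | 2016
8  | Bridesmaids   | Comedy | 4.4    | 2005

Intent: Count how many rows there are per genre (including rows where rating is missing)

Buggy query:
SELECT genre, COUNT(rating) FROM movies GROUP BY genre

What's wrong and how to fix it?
Bug: COUNT(column) counts non-NULL values only; rows with NULL rating aren't counted

Fix: Use COUNT(*) to count all rows regardless of NULL

Corrected query:
SELECT genre, COUNT(*) FROM movies GROUP BY genre

Result:
genre  | COUNT(*)
-------+---------
Comedy | 3       
Drama  | 3       
Horror | 2       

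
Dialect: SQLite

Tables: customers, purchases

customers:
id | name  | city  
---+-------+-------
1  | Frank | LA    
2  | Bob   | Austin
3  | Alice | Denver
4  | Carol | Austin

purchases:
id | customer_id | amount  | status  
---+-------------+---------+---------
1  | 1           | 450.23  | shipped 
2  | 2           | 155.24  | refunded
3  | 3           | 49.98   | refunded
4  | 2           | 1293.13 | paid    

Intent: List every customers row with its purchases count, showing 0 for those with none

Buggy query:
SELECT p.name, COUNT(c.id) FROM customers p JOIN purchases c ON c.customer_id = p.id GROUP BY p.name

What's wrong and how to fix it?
Bug: INNER JOIN drops customers rows that have no matching purchases rows

Fix: Use LEFT JOIN so parents without children still appear (COUNT(c.id) gives 0)

Corrected query:
SELECT p.name, COUNT(c.id) FROM customers p LEFT JOIN purchases c ON c.customer_id = p.id GROUP BY p.name

Result:
name  | COUNT(c.id)
------+------------
Alice | 1          
Bob   | 2          
Carol | 0          
Frank | 1          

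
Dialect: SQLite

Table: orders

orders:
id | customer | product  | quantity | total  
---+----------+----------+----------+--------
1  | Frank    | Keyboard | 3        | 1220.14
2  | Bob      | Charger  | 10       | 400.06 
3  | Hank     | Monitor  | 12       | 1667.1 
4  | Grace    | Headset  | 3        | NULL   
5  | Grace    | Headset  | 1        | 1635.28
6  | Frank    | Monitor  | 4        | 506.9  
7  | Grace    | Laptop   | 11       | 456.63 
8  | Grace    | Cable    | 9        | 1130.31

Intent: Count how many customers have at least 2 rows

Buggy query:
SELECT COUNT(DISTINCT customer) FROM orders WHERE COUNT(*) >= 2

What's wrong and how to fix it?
Bug: COUNT(*) cannot appear in WHERE; the per-group count doesn't exist yet

Fix: Use a subquery that GROUPs and filters with HAVING, then count its rows

Corrected query:
SELECT COUNT(*) FROM (SELECT customer FROM orders GROUP BY customer HAVING COUNT(*) >= 2)

Result:
COUNT(*)
--------
2       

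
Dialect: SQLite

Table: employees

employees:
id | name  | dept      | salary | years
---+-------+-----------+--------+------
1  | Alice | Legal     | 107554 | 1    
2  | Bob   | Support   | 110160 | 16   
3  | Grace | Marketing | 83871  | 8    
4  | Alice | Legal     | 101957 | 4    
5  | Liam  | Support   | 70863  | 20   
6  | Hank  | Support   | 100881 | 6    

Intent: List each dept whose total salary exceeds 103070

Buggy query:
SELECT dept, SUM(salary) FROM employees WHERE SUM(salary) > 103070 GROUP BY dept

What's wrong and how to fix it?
Bug: WHERE runs before GROUP BY, so aggregates aren't available there

Fix: Move the aggregate condition to a HAVING clause

Corrected query:
SELECT dept, SUM(salary) FROM employees GROUP BY dept HAVING SUM(salary) > 103070

Result:
dept    | SUM(salary)
--------+------------
Legal   | 209511     
Support | 281904     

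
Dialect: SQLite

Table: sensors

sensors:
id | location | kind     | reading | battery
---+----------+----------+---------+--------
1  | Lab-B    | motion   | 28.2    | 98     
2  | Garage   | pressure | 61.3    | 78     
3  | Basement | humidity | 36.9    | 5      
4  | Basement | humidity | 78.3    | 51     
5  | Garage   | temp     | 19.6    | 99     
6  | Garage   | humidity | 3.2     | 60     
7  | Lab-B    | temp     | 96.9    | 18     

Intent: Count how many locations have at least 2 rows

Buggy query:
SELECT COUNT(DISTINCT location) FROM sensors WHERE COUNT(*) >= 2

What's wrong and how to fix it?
Bug: WHERE filters individual rows, not groups, so a group-level COUNT is invalid there

Fix: Group first with HAVING COUNT(*) >= 2, then COUNT the resulting groups

Corrected query:
SELECT COUNT(*) FROM (SELECT location FROM sensors GROUP BY location HAVING COUNT(*) >= 2)

Result:
COUNT(*)
--------
3       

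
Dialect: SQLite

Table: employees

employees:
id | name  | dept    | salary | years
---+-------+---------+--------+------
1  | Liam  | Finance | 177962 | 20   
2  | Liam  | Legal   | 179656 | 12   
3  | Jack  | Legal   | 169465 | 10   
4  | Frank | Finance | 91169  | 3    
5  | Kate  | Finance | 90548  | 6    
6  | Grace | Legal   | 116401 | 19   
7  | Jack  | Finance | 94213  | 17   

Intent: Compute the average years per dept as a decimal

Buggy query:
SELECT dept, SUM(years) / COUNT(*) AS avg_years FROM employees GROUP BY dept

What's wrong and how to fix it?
Bug: Both operands are integers, so '/' performs integer division and truncates

Fix: Cast one side to REAL so the division keeps the fractional part

Corrected query:
SELECT dept, SUM(years) * 1.0 / COUNT(*) AS avg_years FROM employees GROUP BY dept

Result:
dept    | avg_years
--------+----------
Finance | 11.5     
Legal   | 13.666667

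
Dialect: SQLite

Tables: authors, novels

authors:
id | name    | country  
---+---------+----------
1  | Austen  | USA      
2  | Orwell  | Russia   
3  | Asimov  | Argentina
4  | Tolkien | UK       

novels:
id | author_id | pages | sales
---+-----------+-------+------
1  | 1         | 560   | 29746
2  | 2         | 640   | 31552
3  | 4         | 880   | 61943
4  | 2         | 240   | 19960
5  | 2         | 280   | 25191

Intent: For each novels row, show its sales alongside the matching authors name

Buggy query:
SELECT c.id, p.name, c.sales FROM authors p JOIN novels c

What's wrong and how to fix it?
Bug: Missing join condition: each novels row is matched to all authors rows instead of just its own

Fix: Add ON c.author_id = p.id to the JOIN

Corrected query:
SELECT c.id, p.name, c.sales FROM authors p JOIN novels c ON c.author_id = p.id

Result:
id | name    | sales
---+---------+------
1  | Austen  | 29746
2  | Orwell  | 31552
3  | Tolkien | 61943
4  | Orwell  | 19960
5  | Orwell  | 25191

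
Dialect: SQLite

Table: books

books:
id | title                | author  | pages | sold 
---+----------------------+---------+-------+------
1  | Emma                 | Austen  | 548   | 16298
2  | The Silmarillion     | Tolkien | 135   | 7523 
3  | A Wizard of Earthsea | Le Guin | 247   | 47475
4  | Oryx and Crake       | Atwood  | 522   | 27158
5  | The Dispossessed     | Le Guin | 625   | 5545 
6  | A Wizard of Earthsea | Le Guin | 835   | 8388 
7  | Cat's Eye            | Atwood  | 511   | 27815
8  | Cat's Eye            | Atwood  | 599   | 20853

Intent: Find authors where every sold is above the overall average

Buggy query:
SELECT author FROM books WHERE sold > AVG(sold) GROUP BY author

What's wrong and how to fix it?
Bug: AVG() is an aggregate; it can't sit directly in WHERE

Fix: Compute the overall average in a scalar subquery and compare each group's MIN against it in HAVING

Corrected query:
SELECT author FROM books GROUP BY author HAVING MIN(sold) > (SELECT AVG(sold) FROM books)

Result:
author
------
Atwood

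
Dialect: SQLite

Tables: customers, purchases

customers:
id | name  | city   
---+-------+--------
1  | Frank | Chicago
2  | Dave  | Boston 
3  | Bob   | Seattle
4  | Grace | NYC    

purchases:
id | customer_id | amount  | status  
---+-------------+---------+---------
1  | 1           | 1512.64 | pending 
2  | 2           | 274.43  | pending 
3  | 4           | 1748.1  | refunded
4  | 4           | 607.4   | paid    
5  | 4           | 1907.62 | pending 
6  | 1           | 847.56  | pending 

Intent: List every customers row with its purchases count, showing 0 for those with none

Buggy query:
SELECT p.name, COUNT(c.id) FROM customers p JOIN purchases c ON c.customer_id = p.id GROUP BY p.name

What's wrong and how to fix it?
Bug: INNER JOIN drops customers rows that have no matching purchases rows

Fix: Switch to LEFT JOIN to retain unmatched parent rows

Corrected query:
SELECT p.name, COUNT(c.id) FROM customers p LEFT JOIN purchases c ON c.customer_id = p.id GROUP BY p.name

Result:
name  | COUNT(c.id)
------+------------
Bob   | 0          
Dave  | 1          
Frank | 2          
Grace | 3          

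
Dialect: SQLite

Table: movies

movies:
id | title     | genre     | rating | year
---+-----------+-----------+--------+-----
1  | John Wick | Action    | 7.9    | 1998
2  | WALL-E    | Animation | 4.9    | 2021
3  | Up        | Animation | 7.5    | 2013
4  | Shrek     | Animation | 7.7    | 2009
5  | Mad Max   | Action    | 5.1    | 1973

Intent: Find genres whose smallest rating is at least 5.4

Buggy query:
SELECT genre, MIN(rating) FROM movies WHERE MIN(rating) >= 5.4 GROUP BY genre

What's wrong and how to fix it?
Bug: MIN() in WHERE is a misuse of aggregate

Fix: Replace WHERE with HAVING after the GROUP BY

Corrected query:
SELECT genre, MIN(rating) FROM movies GROUP BY genre HAVING MIN(rating) >= 5.4

Result:
(no rows)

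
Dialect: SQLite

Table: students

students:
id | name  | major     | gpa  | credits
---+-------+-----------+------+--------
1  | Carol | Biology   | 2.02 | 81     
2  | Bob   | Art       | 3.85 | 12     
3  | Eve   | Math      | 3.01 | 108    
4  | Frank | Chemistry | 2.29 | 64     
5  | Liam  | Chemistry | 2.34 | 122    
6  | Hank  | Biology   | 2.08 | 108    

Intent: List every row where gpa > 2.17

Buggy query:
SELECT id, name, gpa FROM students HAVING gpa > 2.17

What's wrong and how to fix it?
Bug: HAVING filters the output of aggregation, but this query has no GROUP BY and no aggregate functions, so SQLite rejects it (HAVING clause on a non-aggregate query); the condition here is per row

Fix: Use WHERE for row-level filtering

Corrected query:
SELECT id, name, gpa FROM students WHERE gpa > 2.17

Result:
id | name  | gpa 
---+-------+-----
2  | Bob   | 3.85
3  | Eve   | 3.01
4  | Frank | 2.29
5  | Liam  | 2.34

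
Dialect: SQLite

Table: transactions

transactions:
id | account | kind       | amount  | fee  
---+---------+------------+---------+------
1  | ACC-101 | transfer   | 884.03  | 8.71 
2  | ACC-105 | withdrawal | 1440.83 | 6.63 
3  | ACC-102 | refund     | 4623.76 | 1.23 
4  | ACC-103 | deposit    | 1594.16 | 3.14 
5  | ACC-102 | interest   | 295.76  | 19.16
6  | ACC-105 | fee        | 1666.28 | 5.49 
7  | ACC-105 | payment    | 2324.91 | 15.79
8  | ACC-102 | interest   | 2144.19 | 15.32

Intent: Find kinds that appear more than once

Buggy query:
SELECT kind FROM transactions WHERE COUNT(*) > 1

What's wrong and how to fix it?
Bug: WHERE can't reference COUNT(*); aggregates are computed after WHERE

Fix: Group first, then use HAVING for the count condition

Corrected query:
SELECT kind FROM transactions GROUP BY kind HAVING COUNT(*) > 1

Result:
kind    
--------
interest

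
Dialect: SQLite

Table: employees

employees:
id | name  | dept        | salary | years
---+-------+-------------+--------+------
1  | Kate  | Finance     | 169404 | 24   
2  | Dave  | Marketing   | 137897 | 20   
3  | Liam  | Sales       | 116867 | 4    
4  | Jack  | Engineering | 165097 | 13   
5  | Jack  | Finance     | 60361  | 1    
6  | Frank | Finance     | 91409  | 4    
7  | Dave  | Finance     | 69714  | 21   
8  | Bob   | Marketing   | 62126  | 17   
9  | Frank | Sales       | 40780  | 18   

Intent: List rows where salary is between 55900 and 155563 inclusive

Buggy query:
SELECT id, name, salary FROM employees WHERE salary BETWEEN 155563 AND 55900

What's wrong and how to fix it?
Bug: The bounds are reversed; BETWEEN a AND b requires a <= b to match anything

Fix: Write BETWEEN 55900 AND 155563

Corrected query:
SELECT id, name, salary FROM employees WHERE salary BETWEEN 55900 AND 155563

Result:
id | name  | salary
---+-------+-------
2  | Dave  | 137897
3  | Liam  | 116867
5  | Jack  | 60361 
6  | Frank | 91409 
7  | Dave  | 69714 
8  | Bob   | 62126 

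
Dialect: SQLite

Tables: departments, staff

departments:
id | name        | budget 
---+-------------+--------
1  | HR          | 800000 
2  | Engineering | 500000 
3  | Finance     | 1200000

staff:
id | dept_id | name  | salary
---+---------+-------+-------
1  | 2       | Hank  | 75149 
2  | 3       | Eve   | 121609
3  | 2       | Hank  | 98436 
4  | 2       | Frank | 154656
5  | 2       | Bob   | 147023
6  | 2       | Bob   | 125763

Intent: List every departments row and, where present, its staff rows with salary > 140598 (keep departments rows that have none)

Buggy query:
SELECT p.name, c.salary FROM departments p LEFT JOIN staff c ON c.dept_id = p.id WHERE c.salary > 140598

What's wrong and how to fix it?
Bug: Filtering c.salary in WHERE discards the NULL rows produced by LEFT JOIN, turning it into an inner join

Fix: Put 'c.salary > 140598' in the JOIN's ON clause instead of WHERE

Corrected query:
SELECT p.name, c.salary FROM departments p LEFT JOIN staff c ON c.dept_id = p.id AND c.salary > 140598

Result:
name        | salary
------------+-------
HR          | NULL  
Engineering | 147023
Engineering | 154656
Finance     | NULL  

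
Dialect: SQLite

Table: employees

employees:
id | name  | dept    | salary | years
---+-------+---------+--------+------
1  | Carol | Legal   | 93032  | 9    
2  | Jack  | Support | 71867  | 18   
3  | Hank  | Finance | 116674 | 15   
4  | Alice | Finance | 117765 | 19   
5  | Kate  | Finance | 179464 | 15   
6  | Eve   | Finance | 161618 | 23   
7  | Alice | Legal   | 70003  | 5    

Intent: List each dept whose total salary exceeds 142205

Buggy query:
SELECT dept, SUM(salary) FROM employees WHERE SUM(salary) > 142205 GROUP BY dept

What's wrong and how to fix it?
Bug: SUM(salary) is an aggregate, but WHERE filters rows before aggregation

Fix: Move the aggregate condition to a HAVING clause

Corrected query:
SELECT dept, SUM(salary) FROM employees GROUP BY dept HAVING SUM(salary) > 142205

Result:
dept    | SUM(salary)
--------+------------
Finance | 575521     
Legal   | 163035     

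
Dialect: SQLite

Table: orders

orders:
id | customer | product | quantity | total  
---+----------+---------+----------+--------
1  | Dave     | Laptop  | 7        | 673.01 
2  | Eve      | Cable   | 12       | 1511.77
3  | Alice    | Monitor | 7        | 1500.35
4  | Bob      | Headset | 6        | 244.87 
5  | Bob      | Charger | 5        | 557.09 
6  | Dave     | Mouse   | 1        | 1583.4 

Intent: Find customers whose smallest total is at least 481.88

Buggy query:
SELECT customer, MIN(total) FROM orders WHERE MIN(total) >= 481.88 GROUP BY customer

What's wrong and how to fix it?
Bug: MIN() in WHERE is a misuse of aggregate

Fix: Use HAVING for the per-group MIN condition

Corrected query:
SELECT customer, MIN(total) FROM orders GROUP BY customer HAVING MIN(total) >= 481.88

Result:
customer | MIN(total)
---------+-----------
Alice    | 1500.35   
Dave     | 673.01    
Eve      | 1511.77   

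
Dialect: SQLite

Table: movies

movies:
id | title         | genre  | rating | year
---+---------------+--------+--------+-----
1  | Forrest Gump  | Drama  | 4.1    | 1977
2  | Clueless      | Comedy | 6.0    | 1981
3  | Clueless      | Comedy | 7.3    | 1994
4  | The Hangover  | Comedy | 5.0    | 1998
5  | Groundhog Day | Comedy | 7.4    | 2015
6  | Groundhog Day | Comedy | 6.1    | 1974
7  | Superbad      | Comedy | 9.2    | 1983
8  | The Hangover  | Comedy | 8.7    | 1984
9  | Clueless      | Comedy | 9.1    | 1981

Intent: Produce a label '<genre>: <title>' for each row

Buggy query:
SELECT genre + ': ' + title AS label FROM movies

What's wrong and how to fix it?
Bug: '+' is numeric addition; on text columns SQLite converts them to 0 instead of concatenating

Fix: Use the || operator for string concatenation

Corrected query:
SELECT genre || ': ' || title AS label FROM movies

Result:
label                
---------------------
Drama: Forrest Gump  
Comedy: Clueless     
Comedy: Clueless     
Comedy: The Hangover 
Comedy: Groundhog Day
Comedy: Groundhog Day
Comedy: Superbad     
Comedy: The Hangover 
Comedy: Clueless     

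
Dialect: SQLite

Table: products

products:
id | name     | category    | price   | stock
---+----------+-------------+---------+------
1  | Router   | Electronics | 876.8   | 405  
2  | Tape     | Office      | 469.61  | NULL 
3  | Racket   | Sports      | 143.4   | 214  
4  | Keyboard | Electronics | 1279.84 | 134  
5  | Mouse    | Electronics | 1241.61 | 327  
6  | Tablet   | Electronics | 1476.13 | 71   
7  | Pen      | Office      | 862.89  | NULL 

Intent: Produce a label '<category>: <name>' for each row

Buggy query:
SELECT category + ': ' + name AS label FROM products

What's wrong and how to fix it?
Bug: '+' is numeric addition; on text columns SQLite converts them to 0 instead of concatenating

Fix: Replace + with || to concatenate text

Corrected query:
SELECT category || ': ' || name AS label FROM products

Result:
label                
---------------------
Electronics: Router  
Office: Tape         
Sports: Racket       
Electronics: Keyboard
Electronics: Mouse   
Electronics: Tablet  
Office: Pen          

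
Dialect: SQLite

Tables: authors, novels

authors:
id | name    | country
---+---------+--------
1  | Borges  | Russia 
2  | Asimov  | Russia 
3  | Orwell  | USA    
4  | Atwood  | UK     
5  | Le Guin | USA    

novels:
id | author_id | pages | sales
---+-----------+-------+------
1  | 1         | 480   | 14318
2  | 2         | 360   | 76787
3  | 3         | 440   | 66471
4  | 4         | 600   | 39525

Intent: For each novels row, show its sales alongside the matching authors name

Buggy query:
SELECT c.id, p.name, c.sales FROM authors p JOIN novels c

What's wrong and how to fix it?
Bug: JOIN with no ON clause produces a cartesian product; every novels row pairs with every authors row

Fix: Add ON c.author_id = p.id to the JOIN

Corrected query:
SELECT c.id, p.name, c.sales FROM authors p JOIN novels c ON c.author_id = p.id

Result:
id | name   | sales
---+--------+------
1  | Borges | 14318
2  | Asimov | 76787
3  | Orwell | 66471
4  | Atwood | 39525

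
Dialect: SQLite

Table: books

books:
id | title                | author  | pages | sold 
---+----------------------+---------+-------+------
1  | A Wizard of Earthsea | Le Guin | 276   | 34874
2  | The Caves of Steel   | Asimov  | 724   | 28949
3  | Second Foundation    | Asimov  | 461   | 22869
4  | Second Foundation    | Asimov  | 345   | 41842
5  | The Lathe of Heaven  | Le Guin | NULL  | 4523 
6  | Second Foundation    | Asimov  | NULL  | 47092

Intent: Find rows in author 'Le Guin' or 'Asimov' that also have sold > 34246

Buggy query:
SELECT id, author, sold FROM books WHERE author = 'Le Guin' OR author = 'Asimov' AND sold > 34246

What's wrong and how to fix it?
Bug: AND binds tighter than OR, so this parses as author = 'Le Guin' OR (author = 'Asimov' AND sold > 34246)

Fix: Add parentheses around the OR so the AND applies to both alternatives

Corrected query:
SELECT id, author, sold FROM books WHERE (author = 'Le Guin' OR author = 'Asimov') AND sold > 34246

Result:
id | author  | sold 
---+---------+------
1  | Le Guin | 34874
4  | Asimov  | 41842
6  | Asimov  | 47092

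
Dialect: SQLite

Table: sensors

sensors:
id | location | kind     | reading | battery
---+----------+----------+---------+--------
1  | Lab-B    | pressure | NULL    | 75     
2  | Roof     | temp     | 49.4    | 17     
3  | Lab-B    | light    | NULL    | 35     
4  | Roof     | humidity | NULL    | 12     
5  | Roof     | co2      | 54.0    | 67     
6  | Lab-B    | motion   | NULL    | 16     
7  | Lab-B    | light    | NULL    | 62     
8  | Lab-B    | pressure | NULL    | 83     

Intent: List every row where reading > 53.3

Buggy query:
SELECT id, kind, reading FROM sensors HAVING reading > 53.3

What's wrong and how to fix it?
Bug: HAVING filters the output of aggregation, but this query has no GROUP BY and no aggregate functions, so SQLite rejects it (HAVING clause on a non-aggregate query); the condition here is per row

Fix: Use WHERE for row-level filtering

Corrected query:
SELECT id, kind, reading FROM sensors WHERE reading > 53.3

Result:
id | kind | reading
---+------+--------
5  | co2  | 54     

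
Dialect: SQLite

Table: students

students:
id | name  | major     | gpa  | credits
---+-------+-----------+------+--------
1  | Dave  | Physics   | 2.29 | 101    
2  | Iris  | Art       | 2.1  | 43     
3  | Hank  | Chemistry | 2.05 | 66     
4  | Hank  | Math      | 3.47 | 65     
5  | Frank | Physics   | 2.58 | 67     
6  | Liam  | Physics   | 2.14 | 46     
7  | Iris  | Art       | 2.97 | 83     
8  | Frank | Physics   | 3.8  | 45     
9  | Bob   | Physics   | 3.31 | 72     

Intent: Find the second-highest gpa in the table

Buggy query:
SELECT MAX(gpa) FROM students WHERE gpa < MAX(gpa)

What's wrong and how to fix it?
Bug: MAX(gpa) on the right of the comparison is an aggregate-in-WHERE error

Fix: Compute the overall MAX in a subquery, then take MAX of rows below it

Corrected query:
SELECT MAX(gpa) FROM students WHERE gpa < (SELECT MAX(gpa) FROM students)

Result:
MAX(gpa)
--------
3.47    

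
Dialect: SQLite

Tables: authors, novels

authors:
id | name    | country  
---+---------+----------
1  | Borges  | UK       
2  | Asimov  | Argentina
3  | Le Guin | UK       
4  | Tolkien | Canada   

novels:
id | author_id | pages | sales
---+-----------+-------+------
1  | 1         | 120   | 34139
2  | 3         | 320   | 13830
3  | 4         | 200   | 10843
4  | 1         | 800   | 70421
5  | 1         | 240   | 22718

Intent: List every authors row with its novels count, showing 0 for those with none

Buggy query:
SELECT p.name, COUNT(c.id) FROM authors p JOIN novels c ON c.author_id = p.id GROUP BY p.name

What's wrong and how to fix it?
Bug: INNER JOIN drops authors rows that have no matching novels rows

Fix: Switch to LEFT JOIN to retain unmatched parent rows

Corrected query:
SELECT p.name, COUNT(c.id) FROM authors p LEFT JOIN novels c ON c.author_id = p.id GROUP BY p.name

Result:
name    | COUNT(c.id)
--------+------------
Asimov  | 0          
Borges  | 3          
Le Guin | 1          
Tolkien | 1          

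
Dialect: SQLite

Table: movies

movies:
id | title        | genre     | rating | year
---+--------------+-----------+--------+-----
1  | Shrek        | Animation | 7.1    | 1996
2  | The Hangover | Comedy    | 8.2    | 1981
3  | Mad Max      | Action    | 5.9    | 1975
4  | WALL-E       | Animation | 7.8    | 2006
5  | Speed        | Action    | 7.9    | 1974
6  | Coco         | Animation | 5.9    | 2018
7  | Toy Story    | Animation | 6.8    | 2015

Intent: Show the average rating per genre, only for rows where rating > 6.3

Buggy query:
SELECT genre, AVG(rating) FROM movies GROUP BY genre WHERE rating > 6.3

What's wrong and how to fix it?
Bug: WHERE cannot follow GROUP BY

Fix: Place WHERE between FROM and GROUP BY

Corrected query:
SELECT genre, AVG(rating) FROM movies WHERE rating > 6.3 GROUP BY genre

Result:
genre     | AVG(rating)
----------+------------
Action    | 7.9        
Animation | 7.233333   
Comedy    | 8.2        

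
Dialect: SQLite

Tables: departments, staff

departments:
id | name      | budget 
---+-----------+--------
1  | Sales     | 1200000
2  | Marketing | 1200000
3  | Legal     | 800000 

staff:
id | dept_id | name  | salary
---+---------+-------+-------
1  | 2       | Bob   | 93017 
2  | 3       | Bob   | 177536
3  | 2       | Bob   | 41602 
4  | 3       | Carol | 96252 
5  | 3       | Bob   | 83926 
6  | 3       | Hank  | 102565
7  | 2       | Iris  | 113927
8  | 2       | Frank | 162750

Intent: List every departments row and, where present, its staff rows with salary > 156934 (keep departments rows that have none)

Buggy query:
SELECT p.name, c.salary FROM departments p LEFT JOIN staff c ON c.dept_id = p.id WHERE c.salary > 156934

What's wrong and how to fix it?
Bug: Filtering c.salary in WHERE discards the NULL rows produced by LEFT JOIN, turning it into an inner join

Fix: Put 'c.salary > 156934' in the JOIN's ON clause instead of WHERE

Corrected query:
SELECT p.name, c.salary FROM departments p LEFT JOIN staff c ON c.dept_id = p.id AND c.salary > 156934

Result:
name      | salary
----------+-------
Sales     | NULL  
Marketing | 162750
Legal     | 177536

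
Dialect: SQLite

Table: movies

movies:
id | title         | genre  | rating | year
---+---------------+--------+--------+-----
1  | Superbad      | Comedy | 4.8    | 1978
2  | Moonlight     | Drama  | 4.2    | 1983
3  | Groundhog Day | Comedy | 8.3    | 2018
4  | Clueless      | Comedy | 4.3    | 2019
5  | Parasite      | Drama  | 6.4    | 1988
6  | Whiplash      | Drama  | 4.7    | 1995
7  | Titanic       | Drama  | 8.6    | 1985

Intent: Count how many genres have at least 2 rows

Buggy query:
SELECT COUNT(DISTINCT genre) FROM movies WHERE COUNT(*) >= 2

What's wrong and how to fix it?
Bug: COUNT(*) cannot appear in WHERE; the per-group count doesn't exist yet

Fix: Use a subquery that GROUPs and filters with HAVING, then count its rows

Corrected query:
SELECT COUNT(*) FROM (SELECT genre FROM movies GROUP BY genre HAVING COUNT(*) >= 2)

Result:
COUNT(*)
--------
2       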